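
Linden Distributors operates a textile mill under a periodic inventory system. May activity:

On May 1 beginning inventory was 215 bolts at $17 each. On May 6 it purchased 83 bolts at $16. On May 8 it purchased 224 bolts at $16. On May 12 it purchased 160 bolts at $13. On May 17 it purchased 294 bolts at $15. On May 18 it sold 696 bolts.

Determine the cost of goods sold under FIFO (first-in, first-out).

COGS = $10,857

May 18, 696 sold [FIFO — oldest first]: 215 @ $17 + 83 @ $16 + 224 @ $16 + 160 @ $13 + 14 @ $15 = $10,857
Ending inventory: 280 @ $15 = $4,200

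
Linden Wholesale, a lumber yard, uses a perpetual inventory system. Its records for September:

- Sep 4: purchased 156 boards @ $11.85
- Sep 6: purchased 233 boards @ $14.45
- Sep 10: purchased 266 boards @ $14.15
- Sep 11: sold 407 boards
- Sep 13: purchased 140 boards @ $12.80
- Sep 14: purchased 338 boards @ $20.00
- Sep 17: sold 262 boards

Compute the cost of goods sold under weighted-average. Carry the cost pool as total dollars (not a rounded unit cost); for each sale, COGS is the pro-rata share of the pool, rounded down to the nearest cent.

After Sep 4: 156 on hand, pool $1,848.60 (≈ $11.8500 each)
After Sep 6: 389 on hand, pool $5,215.45 (≈ $13.4073 each)
After Sep 10: 655 on hand, pool $8,979.35 (≈ $13.7089 each)
Sep 11, sell 407: 407/655 × $8,979.35 → $5,579.53
After Sep 13: 388 on hand, pool $5,191.82 (≈ $13.3810 each)
After Sep 14: 726 on hand, pool $11,951.82 (≈ $16.4626 each)
Sep 17, sell 262: 262/726 × $11,951.82 → $4,313.19
Total COGS = $5,579.53 + $4,313.19 = $9,892.72
Ending inventory (cost pool remaining) = $7,638.63

COGS = $9,892.72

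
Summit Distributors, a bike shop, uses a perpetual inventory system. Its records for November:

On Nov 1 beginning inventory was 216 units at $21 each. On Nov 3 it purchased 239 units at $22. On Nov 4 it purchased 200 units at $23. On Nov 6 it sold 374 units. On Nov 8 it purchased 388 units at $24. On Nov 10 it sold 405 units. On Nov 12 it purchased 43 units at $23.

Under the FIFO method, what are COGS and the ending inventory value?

COGS = $17,370; ending inventory = $7,325

Nov 6, 374 sold [FIFO — oldest first]: 216 @ $21 + 158 @ $22 = $8,012
Nov 10, 405 sold [FIFO — oldest first]: 81 @ $22 + 200 @ $23 + 124 @ $24 = $9,358
Total COGS = $8,012 + $9,358 = $17,370
Ending inventory: 264 @ $24 + 43 @ $23 = $7,325
Check: goods available $24,695 = COGS $17,370 + ending $7,325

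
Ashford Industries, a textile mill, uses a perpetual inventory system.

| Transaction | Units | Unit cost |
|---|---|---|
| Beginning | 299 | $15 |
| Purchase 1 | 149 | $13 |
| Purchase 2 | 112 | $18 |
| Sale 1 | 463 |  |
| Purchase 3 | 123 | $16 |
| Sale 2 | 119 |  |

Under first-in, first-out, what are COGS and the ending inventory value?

Sale 1 (463) [FIFO — oldest first]: 299 @ $15 + 149 @ $13 + 15 @ $18 = $6,692
Sale 2 (119) [FIFO — oldest first]: 97 @ $18 + 22 @ $16 = $2,098
Total COGS = $6,692 + $2,098 = $8,790
Ending inventory: 101 @ $16 = $1,616

COGS = $8,790; ending inventory = $1,616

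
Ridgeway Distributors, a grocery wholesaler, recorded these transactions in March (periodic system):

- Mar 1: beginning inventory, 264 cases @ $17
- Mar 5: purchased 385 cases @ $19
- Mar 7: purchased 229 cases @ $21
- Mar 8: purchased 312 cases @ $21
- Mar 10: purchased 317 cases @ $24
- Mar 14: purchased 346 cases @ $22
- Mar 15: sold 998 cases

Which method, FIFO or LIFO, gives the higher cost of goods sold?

LIFO

FIFO COGS: 264 @ $17 + 385 @ $19 + 229 @ $21 + 120 @ $21 = $19,132
LIFO COGS: 346 @ $22 + 317 @ $24 + 312 @ $21 + 23 @ $21 = $22,255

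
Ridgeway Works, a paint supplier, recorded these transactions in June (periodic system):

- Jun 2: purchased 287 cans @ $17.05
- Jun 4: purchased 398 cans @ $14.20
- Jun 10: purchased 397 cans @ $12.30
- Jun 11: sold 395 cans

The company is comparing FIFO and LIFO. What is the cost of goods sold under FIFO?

COGS = $6,426.95

FIFO COGS: 287 @ $17.05 + 108 @ $14.20 = $6,426.95
LIFO COGS: 395 @ $12.30 = $4,858.50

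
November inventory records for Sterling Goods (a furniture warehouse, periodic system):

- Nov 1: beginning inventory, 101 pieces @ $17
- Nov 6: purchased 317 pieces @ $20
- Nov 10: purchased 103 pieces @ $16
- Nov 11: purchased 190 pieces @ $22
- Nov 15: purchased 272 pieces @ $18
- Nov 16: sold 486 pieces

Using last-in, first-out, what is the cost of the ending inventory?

Nov 16, 486 sold [LIFO — newest first]: 272 @ $18 + 190 @ $22 + 24 @ $16 = $9,460
Ending inventory: 101 @ $17 + 317 @ $20 + 79 @ $16 = $9,321

Ending inventory = $9,321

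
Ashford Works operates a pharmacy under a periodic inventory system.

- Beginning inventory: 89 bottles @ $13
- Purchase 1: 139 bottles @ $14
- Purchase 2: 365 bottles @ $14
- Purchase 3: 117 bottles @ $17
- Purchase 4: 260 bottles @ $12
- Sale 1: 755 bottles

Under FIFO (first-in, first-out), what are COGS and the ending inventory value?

COGS = $10,742; ending inventory = $2,580

Sale 1 (755) [FIFO — oldest first]: 89 @ $13 + 139 @ $14 + 365 @ $14 + 117 @ $17 + 45 @ $12 = $10,742
Ending inventory: 215 @ $12 = $2,580
Check: goods available $13,322 = COGS $10,742 + ending $2,580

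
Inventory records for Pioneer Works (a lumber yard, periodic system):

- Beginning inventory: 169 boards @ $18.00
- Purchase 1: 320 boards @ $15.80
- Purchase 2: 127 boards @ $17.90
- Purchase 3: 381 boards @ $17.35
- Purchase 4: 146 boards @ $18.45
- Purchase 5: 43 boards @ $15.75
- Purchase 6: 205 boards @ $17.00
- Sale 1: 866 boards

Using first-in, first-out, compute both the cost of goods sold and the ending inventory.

COGS = $14,708.80; ending inventory = $9,128.80

Sale 1 (866) [FIFO — oldest first]: 169 @ $18.00 + 320 @ $15.80 + 127 @ $17.90 + 250 @ $17.35 = $14,708.80
Ending inventory: 131 @ $17.35 + 146 @ $18.45 + 43 @ $15.75 + 205 @ $17.00 = $9,128.80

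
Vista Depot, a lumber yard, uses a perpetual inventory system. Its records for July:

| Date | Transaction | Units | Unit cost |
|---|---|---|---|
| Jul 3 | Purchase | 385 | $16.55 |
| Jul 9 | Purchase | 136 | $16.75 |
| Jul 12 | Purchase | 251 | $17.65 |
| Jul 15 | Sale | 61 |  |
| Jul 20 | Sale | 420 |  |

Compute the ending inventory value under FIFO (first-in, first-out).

Ending inventory = $5,100.15

Jul 15, 61 sold [FIFO — oldest first]: 61 @ $16.55 = $1,009.55
Jul 20, 420 sold [FIFO — oldest first]: 324 @ $16.55 + 96 @ $16.75 = $6,970.20
Total COGS = $1,009.55 + $6,970.20 = $7,979.75
Ending inventory: 40 @ $16.75 + 251 @ $17.65 = $5,100.15
Check: goods available $13,079.90 = COGS $7,979.75 + ending $5,100.15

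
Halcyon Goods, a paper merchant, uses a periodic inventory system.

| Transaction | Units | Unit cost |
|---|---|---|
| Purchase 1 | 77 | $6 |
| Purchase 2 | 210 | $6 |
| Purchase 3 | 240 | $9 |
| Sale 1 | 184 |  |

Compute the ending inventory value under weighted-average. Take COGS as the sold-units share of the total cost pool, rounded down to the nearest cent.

Sale 1, sell 184: 184/527 × $3,882.00 → $1,355.38
Ending inventory (cost pool remaining) = $2,526.62
Check: goods available $3,882.00 = COGS $1,355.38 + ending $2,526.62

Ending inventory = $2,526.62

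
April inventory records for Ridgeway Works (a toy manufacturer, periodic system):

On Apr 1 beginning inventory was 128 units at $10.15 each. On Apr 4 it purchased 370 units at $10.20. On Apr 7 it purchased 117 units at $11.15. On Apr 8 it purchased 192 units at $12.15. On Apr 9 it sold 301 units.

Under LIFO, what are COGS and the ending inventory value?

COGS = $3,548.15; ending inventory = $5,162.40

Apr 9, 301 sold [LIFO — newest first]: 192 @ $12.15 + 109 @ $11.15 = $3,548.15
Ending inventory: 128 @ $10.15 + 370 @ $10.20 + 8 @ $11.15 = $5,162.40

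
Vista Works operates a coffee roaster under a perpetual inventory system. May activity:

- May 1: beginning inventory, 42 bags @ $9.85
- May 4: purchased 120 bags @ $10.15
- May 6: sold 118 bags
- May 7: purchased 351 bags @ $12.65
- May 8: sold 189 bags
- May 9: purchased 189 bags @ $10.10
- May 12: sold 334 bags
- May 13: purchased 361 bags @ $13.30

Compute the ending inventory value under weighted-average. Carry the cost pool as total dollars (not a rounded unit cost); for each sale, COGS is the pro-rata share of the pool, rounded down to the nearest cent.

After May 1: 42 on hand, pool $413.70 (≈ $9.8500 each)
After May 4: 162 on hand, pool $1,631.70 (≈ $10.0722 each)
May 6, sell 118: 118/162 × $1,631.70 → $1,188.52
After May 7: 395 on hand, pool $4,883.33 (≈ $12.3629 each)
May 8, sell 189: 189/395 × $4,883.33 → $2,336.58
After May 9: 395 on hand, pool $4,455.65 (≈ $11.2801 each)
May 12, sell 334: 334/395 × $4,455.65 → $3,767.56
After May 13: 422 on hand, pool $5,489.39 (≈ $13.0080 each)
Total COGS = $1,188.52 + $2,336.58 + $3,767.56 = $7,292.66
Ending inventory (cost pool remaining) = $5,489.39

Ending inventory = $5,489.39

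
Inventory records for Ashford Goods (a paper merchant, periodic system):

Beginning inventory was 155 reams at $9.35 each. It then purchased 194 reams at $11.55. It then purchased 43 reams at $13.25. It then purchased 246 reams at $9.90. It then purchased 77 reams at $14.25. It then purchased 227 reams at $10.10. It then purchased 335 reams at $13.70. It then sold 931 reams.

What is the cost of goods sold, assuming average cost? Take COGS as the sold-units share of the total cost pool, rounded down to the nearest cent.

Sale 1, sell 931: 931/1277 × $14,674.55 → $10,698.51
Ending inventory (cost pool remaining) = $3,976.04
Check: goods available $14,674.55 = COGS $10,698.51 + ending $3,976.04

COGS = $10,698.51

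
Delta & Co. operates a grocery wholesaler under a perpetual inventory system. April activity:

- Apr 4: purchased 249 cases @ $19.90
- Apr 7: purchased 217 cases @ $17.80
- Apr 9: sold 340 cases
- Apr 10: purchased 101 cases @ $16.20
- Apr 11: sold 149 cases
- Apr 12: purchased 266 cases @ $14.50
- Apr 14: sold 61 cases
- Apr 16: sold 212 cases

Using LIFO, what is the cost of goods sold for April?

Apr 9, 340 sold [LIFO — newest first]: 217 @ $17.80 + 123 @ $19.90 = $6,310.30
Apr 11, 149 sold [LIFO — newest first]: 101 @ $16.20 + 48 @ $19.90 = $2,591.40
Apr 14, 61 sold [LIFO — newest first]: 61 @ $14.50 = $884.50
Apr 16, 212 sold [LIFO — newest first]: 205 @ $14.50 + 7 @ $19.90 = $3,111.80
Total COGS = $6,310.30 + $2,591.40 + $884.50 + $3,111.80 = $12,898.00
Ending inventory: 71 @ $19.90 = $1,412.90
Check: goods available $14,310.90 = COGS $12,898.00 + ending $1,412.90

COGS = $12,898.00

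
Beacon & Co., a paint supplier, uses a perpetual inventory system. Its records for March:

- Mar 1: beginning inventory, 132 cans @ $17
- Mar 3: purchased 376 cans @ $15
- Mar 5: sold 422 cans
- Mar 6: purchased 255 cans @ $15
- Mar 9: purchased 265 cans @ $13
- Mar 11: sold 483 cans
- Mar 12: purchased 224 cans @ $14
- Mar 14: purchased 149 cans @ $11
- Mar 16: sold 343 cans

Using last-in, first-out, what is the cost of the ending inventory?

Mar 5, 422 sold [LIFO — newest first]: 376 @ $15 + 46 @ $17 = $6,422
Mar 11, 483 sold [LIFO — newest first]: 265 @ $13 + 218 @ $15 = $6,715
Mar 16, 343 sold [LIFO — newest first]: 149 @ $11 + 194 @ $14 = $4,355
Total COGS = $6,422 + $6,715 + $4,355 = $17,492
Ending inventory: 86 @ $17 + 37 @ $15 + 30 @ $14 = $2,437
Check: goods available $19,929 = COGS $17,492 + ending $2,437

Ending inventory = $2,437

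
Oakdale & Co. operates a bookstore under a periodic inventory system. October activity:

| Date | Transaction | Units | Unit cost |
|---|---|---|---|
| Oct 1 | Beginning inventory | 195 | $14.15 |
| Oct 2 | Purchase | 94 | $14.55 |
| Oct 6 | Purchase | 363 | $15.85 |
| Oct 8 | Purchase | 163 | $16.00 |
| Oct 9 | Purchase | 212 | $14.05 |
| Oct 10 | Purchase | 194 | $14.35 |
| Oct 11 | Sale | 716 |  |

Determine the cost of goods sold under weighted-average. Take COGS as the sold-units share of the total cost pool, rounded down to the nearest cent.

COGS = $10,702.47

Oct 11, sell 716: 716/1221 × $18,251.00 → $10,702.47
Ending inventory (cost pool remaining) = $7,548.53
Check: goods available $18,251.00 = COGS $10,702.47 + ending $7,548.53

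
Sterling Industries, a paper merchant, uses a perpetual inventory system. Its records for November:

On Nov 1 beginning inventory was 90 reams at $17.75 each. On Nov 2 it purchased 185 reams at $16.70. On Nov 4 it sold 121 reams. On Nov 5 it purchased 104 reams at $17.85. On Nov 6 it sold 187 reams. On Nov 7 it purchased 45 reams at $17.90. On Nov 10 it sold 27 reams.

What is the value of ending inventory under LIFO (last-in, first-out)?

Nov 4, 121 sold [LIFO — newest first]: 121 @ $16.70 = $2,020.70
Nov 6, 187 sold [LIFO — newest first]: 104 @ $17.85 + 64 @ $16.70 + 19 @ $17.75 = $3,262.45
Nov 10, 27 sold [LIFO — newest first]: 27 @ $17.90 = $483.30
Total COGS = $2,020.70 + $3,262.45 + $483.30 = $5,766.45
Ending inventory: 71 @ $17.75 + 18 @ $17.90 = $1,582.45

Ending inventory = $1,582.45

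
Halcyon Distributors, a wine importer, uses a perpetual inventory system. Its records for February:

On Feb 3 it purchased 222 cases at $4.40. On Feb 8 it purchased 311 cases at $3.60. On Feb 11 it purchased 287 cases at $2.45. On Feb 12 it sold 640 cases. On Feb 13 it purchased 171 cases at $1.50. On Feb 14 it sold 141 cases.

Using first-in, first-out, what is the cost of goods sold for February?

COGS = $2,704.00

Feb 12, 640 sold [FIFO — oldest first]: 222 @ $4.40 + 311 @ $3.60 + 107 @ $2.45 = $2,358.55
Feb 14, 141 sold [FIFO — oldest first]: 141 @ $2.45 = $345.45
Total COGS = $2,358.55 + $345.45 = $2,704.00
Ending inventory: 39 @ $2.45 + 171 @ $1.50 = $352.05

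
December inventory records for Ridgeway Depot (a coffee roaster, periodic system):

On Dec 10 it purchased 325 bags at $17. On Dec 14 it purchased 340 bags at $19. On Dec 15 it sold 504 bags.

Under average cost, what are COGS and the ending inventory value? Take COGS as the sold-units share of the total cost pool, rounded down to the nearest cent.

COGS = $9,083.36; ending inventory = $2,901.64

Dec 15, sell 504: 504/665 × $11,985.00 → $9,083.36
Ending inventory (cost pool remaining) = $2,901.64
Check: goods available $11,985.00 = COGS $9,083.36 + ending $2,901.64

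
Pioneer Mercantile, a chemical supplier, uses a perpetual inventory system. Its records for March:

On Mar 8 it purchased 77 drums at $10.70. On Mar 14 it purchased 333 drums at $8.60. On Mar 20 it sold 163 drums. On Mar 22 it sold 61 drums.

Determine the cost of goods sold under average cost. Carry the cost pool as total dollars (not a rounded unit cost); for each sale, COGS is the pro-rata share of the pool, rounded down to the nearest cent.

After Mar 8: 77 on hand, pool $823.90 (≈ $10.7000 each)
After Mar 14: 410 on hand, pool $3,687.70 (≈ $8.9944 each)
Mar 20, sell 163: 163/410 × $3,687.70 → $1,466.08
Mar 22, sell 61: 61/247 × $2,221.62 → $548.65
Total COGS = $1,466.08 + $548.65 = $2,014.73
Ending inventory (cost pool remaining) = $1,672.97
Check: goods available $3,687.70 = COGS $2,014.73 + ending $1,672.97

COGS = $2,014.73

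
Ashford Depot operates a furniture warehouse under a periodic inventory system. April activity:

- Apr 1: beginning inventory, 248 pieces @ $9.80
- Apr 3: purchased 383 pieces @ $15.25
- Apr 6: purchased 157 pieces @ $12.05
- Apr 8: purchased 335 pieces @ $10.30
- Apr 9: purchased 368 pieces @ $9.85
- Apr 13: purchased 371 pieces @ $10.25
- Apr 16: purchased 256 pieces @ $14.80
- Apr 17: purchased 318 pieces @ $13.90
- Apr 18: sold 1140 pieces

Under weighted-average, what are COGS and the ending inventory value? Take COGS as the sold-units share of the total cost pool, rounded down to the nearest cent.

Apr 18, sell 1140: 1140/2436 × $29,250.05 → $13,688.44
Ending inventory (cost pool remaining) = $15,561.61
Check: goods available $29,250.05 = COGS $13,688.44 + ending $15,561.61

COGS = $13,688.44; ending inventory = $15,561.61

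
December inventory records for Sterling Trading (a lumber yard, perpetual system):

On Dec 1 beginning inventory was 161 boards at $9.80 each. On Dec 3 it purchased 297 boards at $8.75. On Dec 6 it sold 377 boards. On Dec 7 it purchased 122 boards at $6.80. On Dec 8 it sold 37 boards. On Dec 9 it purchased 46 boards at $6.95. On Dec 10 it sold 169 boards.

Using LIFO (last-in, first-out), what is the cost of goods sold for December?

COGS = $4,904.45

Dec 6, 377 sold [LIFO — newest first]: 297 @ $8.75 + 80 @ $9.80 = $3,382.75
Dec 8, 37 sold [LIFO — newest first]: 37 @ $6.80 = $251.60
Dec 10, 169 sold [LIFO — newest first]: 46 @ $6.95 + 85 @ $6.80 + 38 @ $9.80 = $1,270.10
Total COGS = $3,382.75 + $251.60 + $1,270.10 = $4,904.45
Ending inventory: 43 @ $9.80 = $421.40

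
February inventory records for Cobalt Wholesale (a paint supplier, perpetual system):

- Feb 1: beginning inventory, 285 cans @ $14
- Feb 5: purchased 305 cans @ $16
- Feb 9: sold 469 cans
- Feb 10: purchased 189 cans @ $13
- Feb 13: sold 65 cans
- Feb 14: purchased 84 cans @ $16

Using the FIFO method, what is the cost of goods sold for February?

Feb 9, 469 sold [FIFO — oldest first]: 285 @ $14 + 184 @ $16 = $6,934
Feb 13, 65 sold [FIFO — oldest first]: 65 @ $16 = $1,040
Total COGS = $6,934 + $1,040 = $7,974
Ending inventory: 56 @ $16 + 189 @ $13 + 84 @ $16 = $4,697
Check: goods available $12,671 = COGS $7,974 + ending $4,697

COGS = $7,974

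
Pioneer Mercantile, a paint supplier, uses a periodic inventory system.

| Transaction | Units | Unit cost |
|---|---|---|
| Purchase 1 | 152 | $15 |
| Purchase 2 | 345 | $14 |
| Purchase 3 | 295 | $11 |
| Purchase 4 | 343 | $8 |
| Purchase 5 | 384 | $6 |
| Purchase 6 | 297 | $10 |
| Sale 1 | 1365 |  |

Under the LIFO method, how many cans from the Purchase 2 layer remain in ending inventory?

Sale 1 (1365) [LIFO — newest first]: 297 @ $10 + 384 @ $6 + 343 @ $8 + 295 @ $11 + 46 @ $14 = $11,907
Ending inventory: 152 @ $15 + 299 @ $14 = $6,466

299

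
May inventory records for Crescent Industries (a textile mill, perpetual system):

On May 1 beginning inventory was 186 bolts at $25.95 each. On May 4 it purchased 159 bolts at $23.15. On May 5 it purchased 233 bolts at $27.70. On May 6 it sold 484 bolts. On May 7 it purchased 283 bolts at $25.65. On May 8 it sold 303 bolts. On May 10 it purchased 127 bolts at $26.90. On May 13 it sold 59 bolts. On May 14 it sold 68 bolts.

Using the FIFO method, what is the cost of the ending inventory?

Ending inventory = $1,990.60

May 6, 484 sold [FIFO — oldest first]: 186 @ $25.95 + 159 @ $23.15 + 139 @ $27.70 = $12,357.85
May 8, 303 sold [FIFO — oldest first]: 94 @ $27.70 + 209 @ $25.65 = $7,964.65
May 13, 59 sold [FIFO — oldest first]: 59 @ $25.65 = $1,513.35
May 14, 68 sold [FIFO — oldest first]: 15 @ $25.65 + 53 @ $26.90 = $1,810.45
Total COGS = $12,357.85 + $7,964.65 + $1,513.35 + $1,810.45 = $23,646.30
Ending inventory: 74 @ $26.90 = $1,990.60
Check: goods available $25,636.90 = COGS $23,646.30 + ending $1,990.60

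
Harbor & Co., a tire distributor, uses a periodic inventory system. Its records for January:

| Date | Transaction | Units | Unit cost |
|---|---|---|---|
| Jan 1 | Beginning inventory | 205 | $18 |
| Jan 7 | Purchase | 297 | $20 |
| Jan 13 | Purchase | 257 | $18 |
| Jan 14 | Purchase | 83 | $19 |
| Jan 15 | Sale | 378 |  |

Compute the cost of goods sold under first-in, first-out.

COGS = $7,150

Jan 15, 378 sold [FIFO — oldest first]: 205 @ $18 + 173 @ $20 = $7,150
Ending inventory: 124 @ $20 + 257 @ $18 + 83 @ $19 = $8,683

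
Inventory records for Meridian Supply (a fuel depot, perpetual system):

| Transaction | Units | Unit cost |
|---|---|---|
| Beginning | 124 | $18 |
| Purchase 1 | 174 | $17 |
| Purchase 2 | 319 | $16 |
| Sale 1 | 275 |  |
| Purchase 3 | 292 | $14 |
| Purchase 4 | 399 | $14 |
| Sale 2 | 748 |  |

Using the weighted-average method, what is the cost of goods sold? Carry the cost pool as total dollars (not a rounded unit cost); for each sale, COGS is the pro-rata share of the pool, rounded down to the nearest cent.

After Beginning: 124 on hand, pool $2,232.00 (≈ $18.0000 each)
After Purchase 1: 298 on hand, pool $5,190.00 (≈ $17.4161 each)
After Purchase 2: 617 on hand, pool $10,294.00 (≈ $16.6840 each)
Sale 1, sell 275: 275/617 × $10,294.00 → $4,588.08
After Purchase 3: 634 on hand, pool $9,793.92 (≈ $15.4478 each)
After Purchase 4: 1033 on hand, pool $15,379.92 (≈ $14.8886 each)
Sale 2, sell 748: 748/1033 × $15,379.92 → $11,136.67
Total COGS = $4,588.08 + $11,136.67 = $15,724.75
Ending inventory (cost pool remaining) = $4,243.25
Check: goods available $19,968.00 = COGS $15,724.75 + ending $4,243.25

COGS = $15,724.75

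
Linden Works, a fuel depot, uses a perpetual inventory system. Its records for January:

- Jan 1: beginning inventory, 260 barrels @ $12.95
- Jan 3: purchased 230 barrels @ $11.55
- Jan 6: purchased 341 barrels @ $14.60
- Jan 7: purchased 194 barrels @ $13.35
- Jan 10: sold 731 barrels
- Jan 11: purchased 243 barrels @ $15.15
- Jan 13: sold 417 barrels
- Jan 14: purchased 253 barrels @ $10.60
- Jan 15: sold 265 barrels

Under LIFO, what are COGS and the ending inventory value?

Jan 10, 731 sold [LIFO — newest first]: 194 @ $13.35 + 341 @ $14.60 + 196 @ $11.55 = $9,832.30
Jan 13, 417 sold [LIFO — newest first]: 243 @ $15.15 + 34 @ $11.55 + 140 @ $12.95 = $5,887.15
Jan 15, 265 sold [LIFO — newest first]: 253 @ $10.60 + 12 @ $12.95 = $2,837.20
Total COGS = $9,832.30 + $5,887.15 + $2,837.20 = $18,556.65
Ending inventory: 108 @ $12.95 = $1,398.60
Check: goods available $19,955.25 = COGS $18,556.65 + ending $1,398.60

COGS = $18,556.65; ending inventory = $1,398.60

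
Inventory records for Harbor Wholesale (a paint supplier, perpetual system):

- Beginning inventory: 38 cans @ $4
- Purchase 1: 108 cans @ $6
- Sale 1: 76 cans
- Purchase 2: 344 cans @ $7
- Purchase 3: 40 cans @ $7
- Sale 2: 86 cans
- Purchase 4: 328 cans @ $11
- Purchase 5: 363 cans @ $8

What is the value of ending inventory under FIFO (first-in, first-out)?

Sale 1 (76) [FIFO — oldest first]: 38 @ $4 + 38 @ $6 = $380
Sale 2 (86) [FIFO — oldest first]: 70 @ $6 + 16 @ $7 = $532
Total COGS = $380 + $532 = $912
Ending inventory: 328 @ $7 + 40 @ $7 + 328 @ $11 + 363 @ $8 = $9,088

Ending inventory = $9,088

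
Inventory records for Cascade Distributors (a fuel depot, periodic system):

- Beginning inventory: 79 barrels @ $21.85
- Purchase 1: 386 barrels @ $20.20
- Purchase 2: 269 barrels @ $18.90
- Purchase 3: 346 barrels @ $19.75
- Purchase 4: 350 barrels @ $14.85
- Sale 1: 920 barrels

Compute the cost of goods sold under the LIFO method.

COGS = $16,264.60

Sale 1 (920) [LIFO — newest first]: 350 @ $14.85 + 346 @ $19.75 + 224 @ $18.90 = $16,264.60
Ending inventory: 79 @ $21.85 + 386 @ $20.20 + 45 @ $18.90 = $10,373.85
Check: goods available $26,638.45 = COGS $16,264.60 + ending $10,373.85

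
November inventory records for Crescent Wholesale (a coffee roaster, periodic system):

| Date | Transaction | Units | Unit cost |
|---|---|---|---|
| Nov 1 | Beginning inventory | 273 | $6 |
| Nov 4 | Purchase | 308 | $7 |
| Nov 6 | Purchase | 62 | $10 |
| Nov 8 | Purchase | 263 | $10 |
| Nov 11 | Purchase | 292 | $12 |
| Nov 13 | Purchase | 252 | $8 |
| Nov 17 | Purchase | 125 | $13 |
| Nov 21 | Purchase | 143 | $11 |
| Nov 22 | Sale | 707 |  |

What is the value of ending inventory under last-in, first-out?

Ending inventory = $8,304

Nov 22, 707 sold [LIFO — newest first]: 143 @ $11 + 125 @ $13 + 252 @ $8 + 187 @ $12 = $7,458
Ending inventory: 273 @ $6 + 308 @ $7 + 62 @ $10 + 263 @ $10 + 105 @ $12 = $8,304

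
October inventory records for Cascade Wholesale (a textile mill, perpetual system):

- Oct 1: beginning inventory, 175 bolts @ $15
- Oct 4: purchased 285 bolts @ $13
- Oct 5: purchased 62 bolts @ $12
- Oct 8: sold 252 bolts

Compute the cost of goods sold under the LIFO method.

COGS = $3,214

Oct 8, 252 sold [LIFO — newest first]: 62 @ $12 + 190 @ $13 = $3,214
Ending inventory: 175 @ $15 + 95 @ $13 = $3,860
Check: goods available $7,074 = COGS $3,214 + ending $3,860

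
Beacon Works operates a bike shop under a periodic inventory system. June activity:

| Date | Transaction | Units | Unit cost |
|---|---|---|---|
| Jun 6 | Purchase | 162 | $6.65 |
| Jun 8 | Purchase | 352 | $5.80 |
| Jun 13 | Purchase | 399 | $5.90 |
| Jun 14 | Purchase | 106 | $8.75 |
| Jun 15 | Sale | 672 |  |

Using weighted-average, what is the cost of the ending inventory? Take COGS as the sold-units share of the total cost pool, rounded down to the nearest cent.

Ending inventory = $2,179.57

Jun 15, sell 672: 672/1019 × $6,400.50 → $4,220.93
Ending inventory (cost pool remaining) = $2,179.57
Check: goods available $6,400.50 = COGS $4,220.93 + ending $2,179.57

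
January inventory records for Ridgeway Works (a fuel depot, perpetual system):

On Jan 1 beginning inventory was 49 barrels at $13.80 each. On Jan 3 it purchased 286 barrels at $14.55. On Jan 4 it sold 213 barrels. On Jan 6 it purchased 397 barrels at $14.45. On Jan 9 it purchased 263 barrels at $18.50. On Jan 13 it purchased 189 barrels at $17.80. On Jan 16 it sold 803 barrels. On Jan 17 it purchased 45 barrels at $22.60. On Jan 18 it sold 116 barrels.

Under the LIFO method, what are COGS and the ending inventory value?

Jan 4, 213 sold [LIFO — newest first]: 213 @ $14.55 = $3,099.15
Jan 16, 803 sold [LIFO — newest first]: 189 @ $17.80 + 263 @ $18.50 + 351 @ $14.45 = $13,301.65
Jan 18, 116 sold [LIFO — newest first]: 45 @ $22.60 + 46 @ $14.45 + 25 @ $14.55 = $2,045.45
Total COGS = $3,099.15 + $13,301.65 + $2,045.45 = $18,446.25
Ending inventory: 49 @ $13.80 + 48 @ $14.55 = $1,374.60

COGS = $18,446.25; ending inventory = $1,374.60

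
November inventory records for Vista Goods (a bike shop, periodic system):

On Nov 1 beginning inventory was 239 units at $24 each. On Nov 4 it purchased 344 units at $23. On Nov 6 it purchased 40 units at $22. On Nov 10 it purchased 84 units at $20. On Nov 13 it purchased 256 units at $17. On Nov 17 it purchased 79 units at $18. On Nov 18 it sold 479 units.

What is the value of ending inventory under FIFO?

Ending inventory = $10,726

Nov 18, 479 sold [FIFO — oldest first]: 239 @ $24 + 240 @ $23 = $11,256
Ending inventory: 104 @ $23 + 40 @ $22 + 84 @ $20 + 256 @ $17 + 79 @ $18 = $10,726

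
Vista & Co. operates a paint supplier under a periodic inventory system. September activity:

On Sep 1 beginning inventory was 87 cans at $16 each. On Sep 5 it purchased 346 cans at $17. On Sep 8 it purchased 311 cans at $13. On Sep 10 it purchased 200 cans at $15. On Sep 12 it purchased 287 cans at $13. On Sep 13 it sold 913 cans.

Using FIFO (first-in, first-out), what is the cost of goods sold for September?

Sep 13, 913 sold [FIFO — oldest first]: 87 @ $16 + 346 @ $17 + 311 @ $13 + 169 @ $15 = $13,852
Ending inventory: 31 @ $15 + 287 @ $13 = $4,196

COGS = $13,852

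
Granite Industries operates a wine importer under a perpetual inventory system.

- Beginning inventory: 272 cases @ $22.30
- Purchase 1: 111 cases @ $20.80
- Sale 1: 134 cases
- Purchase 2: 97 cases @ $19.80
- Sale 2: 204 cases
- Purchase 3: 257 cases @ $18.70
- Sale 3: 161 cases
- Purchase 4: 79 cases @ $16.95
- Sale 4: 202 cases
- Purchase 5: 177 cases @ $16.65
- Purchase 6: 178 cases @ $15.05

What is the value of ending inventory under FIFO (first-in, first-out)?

Sale 1 (134) [FIFO — oldest first]: 134 @ $22.30 = $2,988.20
Sale 2 (204) [FIFO — oldest first]: 138 @ $22.30 + 66 @ $20.80 = $4,450.20
Sale 3 (161) [FIFO — oldest first]: 45 @ $20.80 + 97 @ $19.80 + 19 @ $18.70 = $3,211.90
Sale 4 (202) [FIFO — oldest first]: 202 @ $18.70 = $3,777.40
Total COGS = $2,988.20 + $4,450.20 + $3,211.90 + $3,777.40 = $14,427.70
Ending inventory: 36 @ $18.70 + 79 @ $16.95 + 177 @ $16.65 + 178 @ $15.05 = $7,638.20

Ending inventory = $7,638.20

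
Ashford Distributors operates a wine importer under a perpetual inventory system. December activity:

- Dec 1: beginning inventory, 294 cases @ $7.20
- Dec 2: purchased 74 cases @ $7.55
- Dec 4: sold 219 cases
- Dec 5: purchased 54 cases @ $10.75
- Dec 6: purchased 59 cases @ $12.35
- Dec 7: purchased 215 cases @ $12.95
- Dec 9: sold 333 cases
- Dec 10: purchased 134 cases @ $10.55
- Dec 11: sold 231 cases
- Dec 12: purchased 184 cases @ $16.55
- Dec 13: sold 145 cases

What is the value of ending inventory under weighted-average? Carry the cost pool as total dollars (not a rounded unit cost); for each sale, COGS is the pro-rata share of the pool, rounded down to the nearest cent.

Ending inventory = $1,321.06

After Dec 1: 294 on hand, pool $2,116.80 (≈ $7.2000 each)
After Dec 2: 368 on hand, pool $2,675.50 (≈ $7.2704 each)
Dec 4, sell 219: 219/368 × $2,675.50 → $1,592.21
After Dec 5: 203 on hand, pool $1,663.79 (≈ $8.1960 each)
After Dec 6: 262 on hand, pool $2,392.44 (≈ $9.1315 each)
After Dec 7: 477 on hand, pool $5,176.69 (≈ $10.8526 each)
Dec 9, sell 333: 333/477 × $5,176.69 → $3,613.91
After Dec 10: 278 on hand, pool $2,976.48 (≈ $10.7068 each)
Dec 11, sell 231: 231/278 × $2,976.48 → $2,473.26
After Dec 12: 231 on hand, pool $3,548.42 (≈ $15.3611 each)
Dec 13, sell 145: 145/231 × $3,548.42 → $2,227.36
Total COGS = $1,592.21 + $3,613.91 + $2,473.26 + $2,227.36 = $9,906.74
Ending inventory (cost pool remaining) = $1,321.06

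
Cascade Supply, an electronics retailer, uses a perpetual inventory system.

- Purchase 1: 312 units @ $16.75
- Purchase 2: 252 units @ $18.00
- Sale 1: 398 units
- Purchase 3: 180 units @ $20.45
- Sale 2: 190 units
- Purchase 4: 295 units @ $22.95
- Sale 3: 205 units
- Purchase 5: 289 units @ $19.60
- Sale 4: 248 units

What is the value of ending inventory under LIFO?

Sale 1 (398) [LIFO — newest first]: 252 @ $18.00 + 146 @ $16.75 = $6,981.50
Sale 2 (190) [LIFO — newest first]: 180 @ $20.45 + 10 @ $16.75 = $3,848.50
Sale 3 (205) [LIFO — newest first]: 205 @ $22.95 = $4,704.75
Sale 4 (248) [LIFO — newest first]: 248 @ $19.60 = $4,860.80
Total COGS = $6,981.50 + $3,848.50 + $4,704.75 + $4,860.80 = $20,395.55
Ending inventory: 156 @ $16.75 + 90 @ $22.95 + 41 @ $19.60 = $5,482.10

Ending inventory = $5,482.10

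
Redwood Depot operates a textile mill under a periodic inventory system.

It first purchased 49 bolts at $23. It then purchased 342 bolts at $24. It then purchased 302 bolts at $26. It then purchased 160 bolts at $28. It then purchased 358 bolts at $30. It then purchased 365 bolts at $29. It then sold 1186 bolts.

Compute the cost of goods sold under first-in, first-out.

COGS = $31,657

Sale 1 (1186) [FIFO — oldest first]: 49 @ $23 + 342 @ $24 + 302 @ $26 + 160 @ $28 + 333 @ $30 = $31,657
Ending inventory: 25 @ $30 + 365 @ $29 = $11,335
Check: goods available $42,992 = COGS $31,657 + ending $11,335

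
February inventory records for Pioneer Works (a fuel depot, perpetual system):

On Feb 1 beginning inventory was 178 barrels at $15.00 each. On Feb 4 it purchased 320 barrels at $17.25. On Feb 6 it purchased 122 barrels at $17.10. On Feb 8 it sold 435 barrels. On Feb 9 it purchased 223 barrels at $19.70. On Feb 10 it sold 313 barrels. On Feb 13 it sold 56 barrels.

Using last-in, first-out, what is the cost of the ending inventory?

Feb 8, 435 sold [LIFO — newest first]: 122 @ $17.10 + 313 @ $17.25 = $7,485.45
Feb 10, 313 sold [LIFO — newest first]: 223 @ $19.70 + 7 @ $17.25 + 83 @ $15.00 = $5,758.85
Feb 13, 56 sold [LIFO — newest first]: 56 @ $15.00 = $840.00
Total COGS = $7,485.45 + $5,758.85 + $840.00 = $14,084.30
Ending inventory: 39 @ $15.00 = $585.00

Ending inventory = $585.00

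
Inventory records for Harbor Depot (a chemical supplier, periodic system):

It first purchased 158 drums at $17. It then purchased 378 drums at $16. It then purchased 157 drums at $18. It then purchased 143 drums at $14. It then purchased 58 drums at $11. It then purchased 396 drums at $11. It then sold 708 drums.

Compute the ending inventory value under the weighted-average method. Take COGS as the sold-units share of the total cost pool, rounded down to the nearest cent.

Ending inventory = $8,371.78

Sale 1, sell 708: 708/1290 × $18,556.00 → $10,184.22
Ending inventory (cost pool remaining) = $8,371.78
Check: goods available $18,556.00 = COGS $10,184.22 + ending $8,371.78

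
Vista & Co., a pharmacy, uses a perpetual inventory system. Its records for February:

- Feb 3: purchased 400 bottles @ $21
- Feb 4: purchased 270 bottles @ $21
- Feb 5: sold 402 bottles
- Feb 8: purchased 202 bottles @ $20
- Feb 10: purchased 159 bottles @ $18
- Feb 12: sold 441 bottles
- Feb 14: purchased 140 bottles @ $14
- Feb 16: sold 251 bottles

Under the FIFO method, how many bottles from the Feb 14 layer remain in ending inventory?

77

Feb 5, 402 sold [FIFO — oldest first]: 400 @ $21 + 2 @ $21 = $8,442
Feb 12, 441 sold [FIFO — oldest first]: 268 @ $21 + 173 @ $20 = $9,088
Feb 16, 251 sold [FIFO — oldest first]: 29 @ $20 + 159 @ $18 + 63 @ $14 = $4,324
Total COGS = $8,442 + $9,088 + $4,324 = $21,854
Ending inventory: 77 @ $14 = $1,078
Check: goods available $22,932 = COGS $21,854 + ending $1,078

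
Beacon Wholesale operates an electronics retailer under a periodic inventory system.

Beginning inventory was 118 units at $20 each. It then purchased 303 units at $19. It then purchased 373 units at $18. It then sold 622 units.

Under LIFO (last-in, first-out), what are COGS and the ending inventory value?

Sale 1 (622) [LIFO — newest first]: 373 @ $18 + 249 @ $19 = $11,445
Ending inventory: 118 @ $20 + 54 @ $19 = $3,386

COGS = $11,445; ending inventory = $3,386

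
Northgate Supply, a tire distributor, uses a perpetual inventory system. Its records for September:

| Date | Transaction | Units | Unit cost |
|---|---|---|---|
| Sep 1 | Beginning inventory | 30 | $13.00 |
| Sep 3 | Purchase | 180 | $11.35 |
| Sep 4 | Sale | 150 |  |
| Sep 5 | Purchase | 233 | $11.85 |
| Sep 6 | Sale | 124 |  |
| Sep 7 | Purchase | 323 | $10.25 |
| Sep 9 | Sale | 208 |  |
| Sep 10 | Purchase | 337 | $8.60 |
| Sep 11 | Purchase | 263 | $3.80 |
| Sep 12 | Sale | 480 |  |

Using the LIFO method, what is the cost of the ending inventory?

Ending inventory = $4,232.90

Sep 4, 150 sold [LIFO — newest first]: 150 @ $11.35 = $1,702.50
Sep 6, 124 sold [LIFO — newest first]: 124 @ $11.85 = $1,469.40
Sep 9, 208 sold [LIFO — newest first]: 208 @ $10.25 = $2,132.00
Sep 12, 480 sold [LIFO — newest first]: 263 @ $3.80 + 217 @ $8.60 = $2,865.60
Total COGS = $1,702.50 + $1,469.40 + $2,132.00 + $2,865.60 = $8,169.50
Ending inventory: 30 @ $13.00 + 30 @ $11.35 + 109 @ $11.85 + 115 @ $10.25 + 120 @ $8.60 = $4,232.90
Check: goods available $12,402.40 = COGS $8,169.50 + ending $4,232.90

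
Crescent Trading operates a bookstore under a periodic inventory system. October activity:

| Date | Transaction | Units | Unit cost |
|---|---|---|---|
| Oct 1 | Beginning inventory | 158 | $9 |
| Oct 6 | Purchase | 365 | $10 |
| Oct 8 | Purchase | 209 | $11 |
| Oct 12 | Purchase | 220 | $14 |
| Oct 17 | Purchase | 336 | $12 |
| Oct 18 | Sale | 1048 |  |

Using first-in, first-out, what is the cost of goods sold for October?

COGS = $11,603

Oct 18, 1048 sold [FIFO — oldest first]: 158 @ $9 + 365 @ $10 + 209 @ $11 + 220 @ $14 + 96 @ $12 = $11,603
Ending inventory: 240 @ $12 = $2,880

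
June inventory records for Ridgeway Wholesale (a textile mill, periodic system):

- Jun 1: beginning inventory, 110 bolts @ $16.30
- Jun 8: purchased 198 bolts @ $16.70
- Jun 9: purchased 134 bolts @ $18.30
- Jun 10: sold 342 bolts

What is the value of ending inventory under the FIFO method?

Ending inventory = $1,830.00

Jun 10, 342 sold [FIFO — oldest first]: 110 @ $16.30 + 198 @ $16.70 + 34 @ $18.30 = $5,721.80
Ending inventory: 100 @ $18.30 = $1,830.00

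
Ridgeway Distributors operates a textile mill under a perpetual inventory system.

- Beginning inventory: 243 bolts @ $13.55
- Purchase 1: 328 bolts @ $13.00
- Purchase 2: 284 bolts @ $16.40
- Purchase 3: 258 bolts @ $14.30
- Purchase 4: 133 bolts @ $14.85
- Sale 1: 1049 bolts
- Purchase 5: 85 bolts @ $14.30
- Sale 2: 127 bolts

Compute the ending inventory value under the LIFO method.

Ending inventory = $2,100.25

Sale 1 (1049) [LIFO — newest first]: 133 @ $14.85 + 258 @ $14.30 + 284 @ $16.40 + 328 @ $13.00 + 46 @ $13.55 = $15,209.35
Sale 2 (127) [LIFO — newest first]: 85 @ $14.30 + 42 @ $13.55 = $1,784.60
Total COGS = $15,209.35 + $1,784.60 = $16,993.95
Ending inventory: 155 @ $13.55 = $2,100.25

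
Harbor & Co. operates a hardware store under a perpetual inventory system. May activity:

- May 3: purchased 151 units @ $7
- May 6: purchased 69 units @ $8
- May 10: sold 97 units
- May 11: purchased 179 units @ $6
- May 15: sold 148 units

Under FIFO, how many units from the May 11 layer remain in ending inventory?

154

May 10, 97 sold [FIFO — oldest first]: 97 @ $7 = $679
May 15, 148 sold [FIFO — oldest first]: 54 @ $7 + 69 @ $8 + 25 @ $6 = $1,080
Total COGS = $679 + $1,080 = $1,759
Ending inventory: 154 @ $6 = $924
Check: goods available $2,683 = COGS $1,759 + ending $924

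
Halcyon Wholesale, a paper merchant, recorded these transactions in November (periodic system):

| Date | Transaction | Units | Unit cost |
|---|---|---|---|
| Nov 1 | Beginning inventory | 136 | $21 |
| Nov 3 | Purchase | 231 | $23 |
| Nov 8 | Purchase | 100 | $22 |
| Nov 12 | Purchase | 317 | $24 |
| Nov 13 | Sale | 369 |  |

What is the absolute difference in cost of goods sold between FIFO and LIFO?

FIFO COGS: 136 @ $21 + 231 @ $23 + 2 @ $22 = $8,213
LIFO COGS: 317 @ $24 + 52 @ $22 = $8,752
Difference = |$8,213 − $8,752| = $539

$539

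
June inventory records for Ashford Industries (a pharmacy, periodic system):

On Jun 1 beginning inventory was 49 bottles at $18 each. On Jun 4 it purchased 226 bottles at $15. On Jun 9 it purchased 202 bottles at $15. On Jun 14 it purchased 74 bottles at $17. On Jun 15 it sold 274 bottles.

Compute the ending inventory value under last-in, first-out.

Ending inventory = $4,302

Jun 15, 274 sold [LIFO — newest first]: 74 @ $17 + 200 @ $15 = $4,258
Ending inventory: 49 @ $18 + 226 @ $15 + 2 @ $15 = $4,302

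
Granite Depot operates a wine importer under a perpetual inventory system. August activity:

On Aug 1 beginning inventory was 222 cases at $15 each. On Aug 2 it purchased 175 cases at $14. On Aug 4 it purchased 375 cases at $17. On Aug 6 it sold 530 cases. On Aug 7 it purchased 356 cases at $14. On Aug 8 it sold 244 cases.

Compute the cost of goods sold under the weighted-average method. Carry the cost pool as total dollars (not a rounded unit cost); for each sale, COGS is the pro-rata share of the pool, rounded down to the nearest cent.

COGS = $11,933.03

After Aug 1: 222 on hand, pool $3,330.00 (≈ $15.0000 each)
After Aug 2: 397 on hand, pool $5,780.00 (≈ $14.5592 each)
After Aug 4: 772 on hand, pool $12,155.00 (≈ $15.7448 each)
Aug 6, sell 530: 530/772 × $12,155.00 → $8,344.75
After Aug 7: 598 on hand, pool $8,794.25 (≈ $14.7061 each)
Aug 8, sell 244: 244/598 × $8,794.25 → $3,588.28
Total COGS = $8,344.75 + $3,588.28 = $11,933.03
Ending inventory (cost pool remaining) = $5,205.97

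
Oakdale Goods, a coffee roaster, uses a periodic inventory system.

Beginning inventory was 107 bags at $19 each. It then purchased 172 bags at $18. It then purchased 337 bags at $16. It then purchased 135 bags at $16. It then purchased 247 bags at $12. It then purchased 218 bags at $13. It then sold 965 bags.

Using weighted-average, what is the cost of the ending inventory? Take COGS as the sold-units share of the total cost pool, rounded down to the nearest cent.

Ending inventory = $3,814.34

Sale 1, sell 965: 965/1216 × $18,479.00 → $14,664.66
Ending inventory (cost pool remaining) = $3,814.34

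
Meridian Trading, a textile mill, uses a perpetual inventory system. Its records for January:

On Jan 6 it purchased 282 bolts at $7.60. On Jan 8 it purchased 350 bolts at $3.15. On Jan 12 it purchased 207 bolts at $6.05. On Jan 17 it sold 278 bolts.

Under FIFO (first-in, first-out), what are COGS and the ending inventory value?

Jan 17, 278 sold [FIFO — oldest first]: 278 @ $7.60 = $2,112.80
Ending inventory: 4 @ $7.60 + 350 @ $3.15 + 207 @ $6.05 = $2,385.25
Check: goods available $4,498.05 = COGS $2,112.80 + ending $2,385.25

COGS = $2,112.80; ending inventory = $2,385.25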